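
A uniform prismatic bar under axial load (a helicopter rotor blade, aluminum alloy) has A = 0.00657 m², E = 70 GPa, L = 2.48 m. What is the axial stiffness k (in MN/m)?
Model: a uniform prismatic bar under axial load, so k = (A·E) / L.
Convert to SI units:
  E = 70 GPa = 7 × 10¹⁰ Pa
Substitute:
  k = (0.00657 × (7 × 10¹⁰)) / 2.48
  k = 1.854 × 10⁸ N/m
Convert: k = 1.854 × 10⁸ N/m = 185.4 MN/m
Final answer: k = 185.4 MN/m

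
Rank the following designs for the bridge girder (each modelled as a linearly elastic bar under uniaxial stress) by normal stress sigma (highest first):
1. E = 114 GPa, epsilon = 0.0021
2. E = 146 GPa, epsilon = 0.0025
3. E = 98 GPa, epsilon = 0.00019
Model: a linearly elastic bar under uniaxial stress, so sigma = E·epsilon (SI units).
  Case 1: sigma = (1.14 × 10¹¹) × 0.0021 = 2.394 × 10⁸ Pa = 239.4 MPa
  Case 2: sigma = (1.46 × 10¹¹) × 0.0025 = 3.65 × 10⁸ Pa = 365 MPa
  Case 3: sigma = (9.8 × 10¹⁰) × 0.00019 = 1.862 × 10⁷ Pa = 18.62 MPa
Ordering: 365 MPa (case 2) > 239.4 MPa (case 1) > 18.62 MPa (case 3)
Final answer: 2, 1, 3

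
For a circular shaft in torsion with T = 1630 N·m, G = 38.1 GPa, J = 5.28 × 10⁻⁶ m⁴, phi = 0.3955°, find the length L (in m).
Model: a circular shaft in torsion, so phi = (T·L) / (G·J).
Solve for L: L = (phi·G·J) / T.
Convert to SI units:
  G = 38.1 GPa = 3.81 × 10¹⁰ Pa
  phi = 0.3955° = 0.006903 rad
Substitute:
  L = (0.006903 × (3.81 × 10¹⁰) × (5.28 × 10⁻⁶)) / 1630
  L = 0.8519 m
Final answer: L = 0.8519 m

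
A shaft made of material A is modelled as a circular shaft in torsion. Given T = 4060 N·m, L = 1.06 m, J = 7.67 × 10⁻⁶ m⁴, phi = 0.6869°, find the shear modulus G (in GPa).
Model: a circular shaft in torsion, so phi = (T·L) / (G·J).
Solve for G: G = (T·L) / (phi·J).
Convert to SI units:
  phi = 0.6869° = 0.01199 rad
Substitute:
  G = (4060 × 1.06) / (0.01199 × (7.67 × 10⁻⁶))
  G = 4.68 × 10¹⁰ Pa
Convert: G = 4.68 × 10¹⁰ Pa = 46.8 GPa
Final answer: G = 46.8 GPa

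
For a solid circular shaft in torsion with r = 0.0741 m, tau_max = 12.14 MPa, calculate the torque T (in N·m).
Model: a solid circular shaft in torsion, so tau_max = (2·T) / (π·r^3).
Solve for T: T = (π·tau_max·r^3) / 2.
Convert to SI units:
  tau_max = 12.14 MPa = 1.214 × 10⁷ Pa
Substitute:
  T = (π × (1.214 × 10⁷) × 0.0741^3) / 2
  T = 7759 N·m
Final answer: T = 7759 N·m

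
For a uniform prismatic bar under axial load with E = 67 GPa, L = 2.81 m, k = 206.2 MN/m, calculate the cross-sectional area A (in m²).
Model: a uniform prismatic bar under axial load, so k = (A·E) / L.
Solve for A: A = (k·L) / E.
Convert to SI units:
  E = 67 GPa = 6.7 × 10¹⁰ Pa
  k = 206.2 MN/m = 2.062 × 10⁸ N/m
Substitute:
  A = ((2.062 × 10⁸) × 2.81) / (6.7 × 10¹⁰)
  A = 0.008648 m²
Final answer: A = 0.008648 m²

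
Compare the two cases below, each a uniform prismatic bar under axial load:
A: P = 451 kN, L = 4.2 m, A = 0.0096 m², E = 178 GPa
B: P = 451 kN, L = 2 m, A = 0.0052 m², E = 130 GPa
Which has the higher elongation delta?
Model: a uniform prismatic bar under axial load, so delta = (P·L) / (A·E) (SI units).
  A: delta = (451000 × 4.2) / (0.0096 × (1.78 × 10¹¹)) = 0.001108 m = 1.108 mm
  B: delta = (451000 × 2) / (0.0052 × (1.3 × 10¹¹)) = 0.001334 m = 1.334 mm
1.334 mm > 1.108 mm, so B is larger.
Final answer: B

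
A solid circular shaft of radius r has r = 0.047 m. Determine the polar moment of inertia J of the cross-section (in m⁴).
Model: a solid circular shaft of radius r, so J = (π·r^4) / 2.
Substitute:
  J = (π × 0.047^4) / 2
  J = 7.665 × 10⁻⁶ m⁴
Final answer: J = 7.665 × 10⁻⁶ m⁴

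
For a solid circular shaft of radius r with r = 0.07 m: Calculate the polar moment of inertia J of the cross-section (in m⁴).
Model: a solid circular shaft of radius r, so J = (π·r^4) / 2.
Substitute:
  J = (π × 0.07^4) / 2
  J = 3.771 × 10⁻⁵ m⁴
Final answer: J = 3.771 × 10⁻⁵ m⁴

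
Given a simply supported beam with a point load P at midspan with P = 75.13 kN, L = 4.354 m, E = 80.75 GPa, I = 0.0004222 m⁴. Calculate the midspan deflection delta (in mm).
Model: a simply supported beam with a point load P at midspan, so delta = (P·L^3) / (48·E·I).
Convert to SI units:
  P = 75.13 kN = 75130 N
  E = 80.75 GPa = 8.075 × 10¹⁰ Pa
Substitute:
  delta = (75130 × 4.354^3) / (48 × (8.075 × 10¹⁰) × 0.0004222)
  delta = 0.003789 m
Convert: delta = 0.003789 m = 3.789 mm
Final answer: delta = 3.789 mm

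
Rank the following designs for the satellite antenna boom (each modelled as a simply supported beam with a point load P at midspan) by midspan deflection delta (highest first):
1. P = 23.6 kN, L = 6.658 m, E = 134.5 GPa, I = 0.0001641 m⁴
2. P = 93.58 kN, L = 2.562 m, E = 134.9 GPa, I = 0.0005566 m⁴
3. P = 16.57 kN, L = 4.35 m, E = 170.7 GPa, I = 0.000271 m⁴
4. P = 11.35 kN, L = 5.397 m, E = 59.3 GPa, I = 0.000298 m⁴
Model: a simply supported beam with a point load P at midspan, so delta = (P·L^3) / (48·E·I) (SI units).
  Case 1: delta = (23600 × 6.658^3) / (48 × (1.345 × 10¹¹) × 0.0001641) = 0.006575 m = 6.575 mm
  Case 2: delta = (93580 × 2.562^3) / (48 × (1.349 × 10¹¹) × 0.0005566) = 0.0004366 m = 0.4366 mm
  Case 3: delta = (16570 × 4.35^3) / (48 × (1.707 × 10¹¹) × 0.000271) = 0.0006143 m = 0.6143 mm
  Case 4: delta = (11350 × 5.397^3) / (48 × (5.93 × 10¹⁰) × 0.000298) = 0.002103 m = 2.103 mm
Ordering: 6.575 mm (case 1) > 2.103 mm (case 4) > 0.6143 mm (case 3) > 0.4366 mm (case 2)
Final answer: 1, 4, 3, 2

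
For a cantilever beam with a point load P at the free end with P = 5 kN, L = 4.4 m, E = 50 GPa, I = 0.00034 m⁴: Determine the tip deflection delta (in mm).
Model: a cantilever beam with a point load P at the free end, so delta = (P·L^3) / (3·E·I).
Convert to SI units:
  P = 5 kN = 5000 N
  E = 50 GPa = 5 × 10¹⁰ Pa
Substitute:
  delta = (5000 × 4.4^3) / (3 × (5 × 10¹⁰) × 0.00034)
  delta = 0.008351 m
Convert: delta = 0.008351 m = 8.351 mm
Final answer: delta = 8.351 mm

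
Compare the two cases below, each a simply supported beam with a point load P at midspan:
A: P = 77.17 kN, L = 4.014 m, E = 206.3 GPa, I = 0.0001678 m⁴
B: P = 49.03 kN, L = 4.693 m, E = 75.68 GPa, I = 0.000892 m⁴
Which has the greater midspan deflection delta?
Model: a simply supported beam with a point load P at midspan, so delta = (P·L^3) / (48·E·I) (SI units).
  A: delta = (77170 × 4.014^3) / (48 × (2.063 × 10¹¹) × 0.0001678) = 0.003004 m = 3.004 mm
  B: delta = (49030 × 4.693^3) / (48 × (7.568 × 10¹⁰) × 0.000892) = 0.001564 m = 1.564 mm
3.004 mm > 1.564 mm, so A is larger.
Final answer: A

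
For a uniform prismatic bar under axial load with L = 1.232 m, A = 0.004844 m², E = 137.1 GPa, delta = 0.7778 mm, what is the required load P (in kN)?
Model: a uniform prismatic bar under axial load, so delta = (P·L) / (A·E).
Solve for P: P = (delta·A·E) / L.
Convert to SI units:
  E = 137.1 GPa = 1.371 × 10¹¹ Pa
  delta = 0.7778 mm = 0.0007778 m
Substitute:
  P = (0.0007778 × 0.004844 × (1.371 × 10¹¹)) / 1.232
  P = 419300 N
Convert: P = 419300 N = 419.3 kN
Final answer: P = 419.3 kN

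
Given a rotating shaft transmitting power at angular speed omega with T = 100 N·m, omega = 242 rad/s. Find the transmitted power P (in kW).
Model: a rotating shaft transmitting power at angular speed omega, so P = T·omega.
Substitute:
  P = 100 × 242
  P = 24200 W
Convert: P = 24200 W = 24.2 kW
Final answer: P = 24.2 kW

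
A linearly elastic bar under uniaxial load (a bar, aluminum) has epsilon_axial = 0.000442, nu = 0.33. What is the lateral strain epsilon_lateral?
Model: a linearly elastic bar under uniaxial load, so epsilon_lateral = -nu·epsilon_axial.
Substitute:
  epsilon_lateral = -(0.33 × 0.000442)
  epsilon_lateral = -0.0001459
Final answer: epsilon_lateral = -0.0001459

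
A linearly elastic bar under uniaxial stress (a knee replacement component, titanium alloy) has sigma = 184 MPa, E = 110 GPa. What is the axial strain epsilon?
Model: a linearly elastic bar under uniaxial stress, so epsilon = sigma / E.
Convert to SI units:
  sigma = 184 MPa = 1.84 × 10⁸ Pa
  E = 110 GPa = 1.1 × 10¹¹ Pa
Substitute:
  epsilon = (1.84 × 10⁸) / (1.1 × 10¹¹)
  epsilon = 0.001673
Final answer: epsilon = 0.001673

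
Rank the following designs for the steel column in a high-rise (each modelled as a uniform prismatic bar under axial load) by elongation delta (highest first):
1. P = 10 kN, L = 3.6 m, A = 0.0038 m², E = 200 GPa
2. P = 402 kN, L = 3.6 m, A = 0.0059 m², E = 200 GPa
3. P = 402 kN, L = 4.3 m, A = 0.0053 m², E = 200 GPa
Model: a uniform prismatic bar under axial load, so delta = (P·L) / (A·E) (SI units).
  Case 1: delta = (10000 × 3.6) / (0.0038 × (2 × 10¹¹)) = 4.737 × 10⁻⁵ m = 0.04737 mm
  Case 2: delta = (402000 × 3.6) / (0.0059 × (2 × 10¹¹)) = 0.001226 m = 1.226 mm
  Case 3: delta = (402000 × 4.3) / (0.0053 × (2 × 10¹¹)) = 0.001631 m = 1.631 mm
Ordering: 1.631 mm (case 3) > 1.226 mm (case 2) > 0.04737 mm (case 1)
Final answer: 3, 2, 1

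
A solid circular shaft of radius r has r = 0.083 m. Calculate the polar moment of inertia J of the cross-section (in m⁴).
Model: a solid circular shaft of radius r, so J = (π·r^4) / 2.
Substitute:
  J = (π × 0.083^4) / 2
  J = 7.455 × 10⁻⁵ m⁴
Final answer: J = 7.455 × 10⁻⁵ m⁴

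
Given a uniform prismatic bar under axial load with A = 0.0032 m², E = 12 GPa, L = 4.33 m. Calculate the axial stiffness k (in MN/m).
Model: a uniform prismatic bar under axial load, so k = (A·E) / L.
Convert to SI units:
  E = 12 GPa = 1.2 × 10¹⁰ Pa
Substitute:
  k = (0.0032 × (1.2 × 10¹⁰)) / 4.33
  k = 8.868 × 10⁶ N/m
Convert: k = 8.868 × 10⁶ N/m = 8.868 MN/m
Final answer: k = 8.868 MN/m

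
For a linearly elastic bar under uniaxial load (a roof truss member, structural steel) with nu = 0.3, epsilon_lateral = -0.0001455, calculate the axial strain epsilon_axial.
Model: a linearly elastic bar under uniaxial load, so epsilon_lateral = -nu·epsilon_axial.
Solve for epsilon_axial: epsilon_axial = -epsilon_lateral / nu.
Substitute:
  epsilon_axial = -(-0.0001455) / 0.3
  epsilon_axial = 0.000485
Final answer: epsilon_axial = 0.000485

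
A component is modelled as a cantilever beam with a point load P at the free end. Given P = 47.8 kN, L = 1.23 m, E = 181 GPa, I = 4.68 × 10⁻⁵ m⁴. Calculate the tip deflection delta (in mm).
Model: a cantilever beam with a point load P at the free end, so delta = (P·L^3) / (3·E·I).
Convert to SI units:
  P = 47.8 kN = 47800 N
  E = 181 GPa = 1.81 × 10¹¹ Pa
Substitute:
  delta = (47800 × 1.23^3) / (3 × (1.81 × 10¹¹) × (4.68 × 10⁻⁵))
  delta = 0.0035 m
Convert: delta = 0.0035 m = 3.5 mm
Final answer: delta = 3.5 mm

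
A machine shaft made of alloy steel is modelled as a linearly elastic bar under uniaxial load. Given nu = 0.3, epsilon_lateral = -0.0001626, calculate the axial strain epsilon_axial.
Model: a linearly elastic bar under uniaxial load, so epsilon_lateral = -nu·epsilon_axial.
Solve for epsilon_axial: epsilon_axial = -epsilon_lateral / nu.
Substitute:
  epsilon_axial = -(-0.0001626) / 0.3
  epsilon_axial = 0.000542
Final answer: epsilon_axial = 0.000542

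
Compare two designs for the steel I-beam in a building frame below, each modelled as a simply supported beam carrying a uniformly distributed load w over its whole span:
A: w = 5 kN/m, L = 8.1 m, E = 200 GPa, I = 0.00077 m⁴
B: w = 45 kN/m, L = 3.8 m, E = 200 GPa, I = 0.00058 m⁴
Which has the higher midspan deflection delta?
Model: a simply supported beam carrying a uniformly distributed load w over its whole span, so delta = (5·w·L^4) / (384·E·I) (SI units).
  A: delta = (5 × 5000 × 8.1^4) / (384 × (2 × 10¹¹) × 0.00077) = 0.00182 m = 1.82 mm
  B: delta = (5 × 45000 × 3.8^4) / (384 × (2 × 10¹¹) × 0.00058) = 0.001053 m = 1.053 mm
1.82 mm > 1.053 mm, so A is larger.
Final answer: A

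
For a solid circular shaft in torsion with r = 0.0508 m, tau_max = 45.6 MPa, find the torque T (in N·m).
Model: a solid circular shaft in torsion, so tau_max = (2·T) / (π·r^3).
Solve for T: T = (π·tau_max·r^3) / 2.
Convert to SI units:
  tau_max = 45.6 MPa = 4.56 × 10⁷ Pa
Substitute:
  T = (π × (4.56 × 10⁷) × 0.0508^3) / 2
  T = 9390 N·m
Final answer: T = 9390 N·m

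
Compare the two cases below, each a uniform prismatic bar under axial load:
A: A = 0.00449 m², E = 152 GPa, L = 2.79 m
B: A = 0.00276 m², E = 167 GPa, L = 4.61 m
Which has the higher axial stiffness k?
Model: a uniform prismatic bar under axial load, so k = (A·E) / L (SI units).
  A: k = (0.00449 × (1.52 × 10¹¹)) / 2.79 = 2.446 × 10⁸ N/m = 244.6 MN/m
  B: k = (0.00276 × (1.67 × 10¹¹)) / 4.61 = 9.998 × 10⁷ N/m = 99.98 MN/m
244.6 MN/m > 99.98 MN/m, so A is larger.
Final answer: A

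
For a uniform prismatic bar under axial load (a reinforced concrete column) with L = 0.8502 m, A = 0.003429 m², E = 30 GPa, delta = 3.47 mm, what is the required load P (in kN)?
Model: a uniform prismatic bar under axial load, so delta = (P·L) / (A·E).
Solve for P: P = (delta·A·E) / L.
Convert to SI units:
  E = 30 GPa = 3 × 10¹⁰ Pa
  delta = 3.47 mm = 0.00347 m
Substitute:
  P = (0.00347 × 0.003429 × (3 × 10¹⁰)) / 0.8502
  P = 419900 N
Convert: P = 419900 N = 419.9 kN
Final answer: P = 419.9 kN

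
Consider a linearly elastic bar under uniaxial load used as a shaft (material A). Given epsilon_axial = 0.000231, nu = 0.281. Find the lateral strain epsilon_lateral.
Model: a linearly elastic bar under uniaxial load, so epsilon_lateral = -nu·epsilon_axial.
Substitute:
  epsilon_lateral = -(0.281 × 0.000231)
  epsilon_lateral = -6.491 × 10⁻⁵
Final answer: epsilon_lateral = -6.491 × 10⁻⁵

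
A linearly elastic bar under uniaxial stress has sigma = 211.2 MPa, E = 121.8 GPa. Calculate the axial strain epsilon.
Model: a linearly elastic bar under uniaxial stress, so epsilon = sigma / E.
Convert to SI units:
  sigma = 211.2 MPa = 2.112 × 10⁸ Pa
  E = 121.8 GPa = 1.218 × 10¹¹ Pa
Substitute:
  epsilon = (2.112 × 10⁸) / (1.218 × 10¹¹)
  epsilon = 0.001734
Final answer: epsilon = 0.001734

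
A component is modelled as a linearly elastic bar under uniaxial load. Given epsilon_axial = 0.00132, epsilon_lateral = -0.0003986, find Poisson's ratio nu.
Model: a linearly elastic bar under uniaxial load, so epsilon_lateral = -nu·epsilon_axial.
Solve for nu: nu = -epsilon_lateral / epsilon_axial.
Substitute:
  nu = -(-0.0003986) / 0.00132
  nu = 0.302
Final answer: nu = 0.302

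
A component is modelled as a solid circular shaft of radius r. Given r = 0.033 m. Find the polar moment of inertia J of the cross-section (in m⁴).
Model: a solid circular shaft of radius r, so J = (π·r^4) / 2.
Substitute:
  J = (π × 0.033^4) / 2
  J = 1.863 × 10⁻⁶ m⁴
Final answer: J = 1.863 × 10⁻⁶ m⁴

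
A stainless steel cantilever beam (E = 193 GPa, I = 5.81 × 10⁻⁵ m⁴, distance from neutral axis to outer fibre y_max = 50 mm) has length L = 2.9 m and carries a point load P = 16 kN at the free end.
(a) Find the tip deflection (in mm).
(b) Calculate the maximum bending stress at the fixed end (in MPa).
(a) Tip deflection of a cantilever with an end point load: δ = P·L^3 / (3·E·I). Convert P = 16 kN = 16000 N, E = 193 GPa = 1.93 × 10¹¹ Pa.
  δ = (16000 × 2.9^3) / (3 × (1.93 × 10¹¹) × (5.81 × 10⁻⁵)) = 0.0116 m = 11.6 mm
(b) Maximum bending moment at the fixed end: M = P·L = 16000 × 2.9 = 46400 N·m. Convert y_max = 50 mm = 0.05 m.
  σ = M·y_max / I = (46400 × 0.05) / (5.81 × 10⁻⁵) = 3.993 × 10⁷ Pa = 39.93 MPa
Final answer: (a) δ = 11.6 mm, (b) σ = 39.93 MPa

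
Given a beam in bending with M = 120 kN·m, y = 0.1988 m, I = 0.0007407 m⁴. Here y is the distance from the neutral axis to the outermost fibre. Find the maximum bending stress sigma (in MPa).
Model: a beam in bending, so sigma = (M·y) / I.
Convert to SI units:
  M = 120 kN·m = 120000 N·m
Substitute:
  sigma = (120000 × 0.1988) / 0.0007407
  sigma = 3.221 × 10⁷ Pa
Convert: sigma = 3.221 × 10⁷ Pa = 32.21 MPa
Final answer: sigma = 32.21 MPa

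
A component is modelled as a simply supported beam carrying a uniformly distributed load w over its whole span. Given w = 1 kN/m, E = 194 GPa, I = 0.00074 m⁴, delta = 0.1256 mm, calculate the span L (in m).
Model: a simply supported beam carrying a uniformly distributed load w over its whole span, so delta = (5·w·L^4) / (384·E·I).
Solve for L: L = ((384·delta·E·I) / (5·w))^(1/4).
Convert to SI units:
  w = 1 kN/m = 1000 N/m
  E = 194 GPa = 1.94 × 10¹¹ Pa
  delta = 0.1256 mm = 0.0001256 m
Substitute:
  L = ((384 × 0.0001256 × (1.94 × 10¹¹) × 0.00074) / (5 × 1000))^(1/4)
  L = 6.1 m
Final answer: L = 6.1 m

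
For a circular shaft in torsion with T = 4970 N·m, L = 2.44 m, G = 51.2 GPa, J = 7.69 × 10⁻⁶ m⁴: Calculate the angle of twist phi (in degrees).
Model: a circular shaft in torsion, so phi = (T·L) / (G·J).
Convert to SI units:
  G = 51.2 GPa = 5.12 × 10¹⁰ Pa
Substitute:
  phi = (4970 × 2.44) / ((5.12 × 10¹⁰) × (7.69 × 10⁻⁶))
  phi = 0.0308 rad
Convert to degrees: phi = 0.0308 × 180/π = 1.765°
Final answer: phi = 1.765°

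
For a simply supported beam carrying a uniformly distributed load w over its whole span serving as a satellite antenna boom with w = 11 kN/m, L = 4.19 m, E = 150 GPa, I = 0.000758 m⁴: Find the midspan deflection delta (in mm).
Model: a simply supported beam carrying a uniformly distributed load w over its whole span, so delta = (5·w·L^4) / (384·E·I).
Convert to SI units:
  w = 11 kN/m = 11000 N/m
  E = 150 GPa = 1.5 × 10¹¹ Pa
Substitute:
  delta = (5 × 11000 × 4.19^4) / (384 × (1.5 × 10¹¹) × 0.000758)
  delta = 0.0003883 m
Convert: delta = 0.0003883 m = 0.3883 mm
Final answer: delta = 0.3883 mm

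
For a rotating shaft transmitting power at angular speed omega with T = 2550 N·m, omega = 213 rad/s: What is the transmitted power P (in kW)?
Model: a rotating shaft transmitting power at angular speed omega, so P = T·omega.
Substitute:
  P = 2550 × 213
  P = 543200 W
Convert: P = 543200 W = 543.2 kW
Final answer: P = 543.2 kW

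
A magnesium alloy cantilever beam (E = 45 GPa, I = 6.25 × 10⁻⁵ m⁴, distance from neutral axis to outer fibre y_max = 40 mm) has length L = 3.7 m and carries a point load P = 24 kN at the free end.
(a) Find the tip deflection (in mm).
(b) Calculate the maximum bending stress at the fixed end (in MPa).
(a) Tip deflection of a cantilever with an end point load: δ = P·L^3 / (3·E·I). Convert P = 24 kN = 24000 N, E = 45 GPa = 4.5 × 10¹⁰ Pa.
  δ = (24000 × 3.7^3) / (3 × (4.5 × 10¹⁰) × (6.25 × 10⁻⁵)) = 0.1441 m = 144.1 mm
(b) Maximum bending moment at the fixed end: M = P·L = 24000 × 3.7 = 88800 N·m. Convert y_max = 40 mm = 0.04 m.
  σ = M·y_max / I = (88800 × 0.04) / (6.25 × 10⁻⁵) = 5.683 × 10⁷ Pa = 56.83 MPa
Final answer: (a) δ = 144.1 mm, (b) σ = 56.83 MPa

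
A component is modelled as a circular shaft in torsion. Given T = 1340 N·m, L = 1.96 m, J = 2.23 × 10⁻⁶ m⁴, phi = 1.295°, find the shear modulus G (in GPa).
Model: a circular shaft in torsion, so phi = (T·L) / (G·J).
Solve for G: G = (T·L) / (phi·J).
Convert to SI units:
  phi = 1.295° = 0.0226 rad
Substitute:
  G = (1340 × 1.96) / (0.0226 × (2.23 × 10⁻⁶))
  G = 5.211 × 10¹⁰ Pa
Convert: G = 5.211 × 10¹⁰ Pa = 52.11 GPa
Final answer: G = 52.11 GPa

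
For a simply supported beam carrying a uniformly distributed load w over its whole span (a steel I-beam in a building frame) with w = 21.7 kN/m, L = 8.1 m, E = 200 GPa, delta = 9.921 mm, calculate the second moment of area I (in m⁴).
Model: a simply supported beam carrying a uniformly distributed load w over its whole span, so delta = (5·w·L^4) / (384·E·I).
Solve for I: I = (5·w·L^4) / (384·delta·E).
Convert to SI units:
  w = 21.7 kN/m = 21700 N/m
  E = 200 GPa = 2 × 10¹¹ Pa
  delta = 9.921 mm = 0.009921 m
Substitute:
  I = (5 × 21700 × 8.1^4) / (384 × 0.009921 × (2 × 10¹¹))
  I = 0.000613 m⁴
Final answer: I = 0.000613 m⁴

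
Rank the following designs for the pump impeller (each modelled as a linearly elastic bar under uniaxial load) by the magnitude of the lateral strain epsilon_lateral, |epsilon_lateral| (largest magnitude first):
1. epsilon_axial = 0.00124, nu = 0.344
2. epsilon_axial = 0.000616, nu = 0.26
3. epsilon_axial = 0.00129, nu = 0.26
Model: a linearly elastic bar under uniaxial load, so epsilon_lateral = -nu·epsilon_axial (SI units).
  Case 1: epsilon_lateral = -(0.344 × 0.00124) = -0.0004266
  Case 2: epsilon_lateral = -(0.26 × 0.000616) = -0.0001602
  Case 3: epsilon_lateral = -(0.26 × 0.00129) = -0.0003354
Ordering by |epsilon_lateral|: 0.0004266 (case 1) > 0.0003354 (case 3) > 0.0001602 (case 2)
Final answer: 1, 3, 2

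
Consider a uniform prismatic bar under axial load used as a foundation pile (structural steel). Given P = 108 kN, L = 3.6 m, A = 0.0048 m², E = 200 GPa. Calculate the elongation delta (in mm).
Model: a uniform prismatic bar under axial load, so delta = (P·L) / (A·E).
Convert to SI units:
  P = 108 kN = 108000 N
  E = 200 GPa = 2 × 10¹¹ Pa
Substitute:
  delta = (108000 × 3.6) / (0.0048 × (2 × 10¹¹))
  delta = 0.000405 m
Convert: delta = 0.000405 m = 0.405 mm
Final answer: delta = 0.405 mm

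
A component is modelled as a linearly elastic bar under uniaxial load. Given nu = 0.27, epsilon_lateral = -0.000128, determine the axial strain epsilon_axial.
Model: a linearly elastic bar under uniaxial load, so epsilon_lateral = -nu·epsilon_axial.
Solve for epsilon_axial: epsilon_axial = -epsilon_lateral / nu.
Substitute:
  epsilon_axial = -(-0.000128) / 0.27
  epsilon_axial = 0.0004741
Final answer: epsilon_axial = 0.0004741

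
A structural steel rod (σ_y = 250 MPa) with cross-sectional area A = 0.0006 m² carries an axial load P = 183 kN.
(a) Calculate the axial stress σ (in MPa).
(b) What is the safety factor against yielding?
(a) Axial stress σ = P/A. Convert P = 183 kN = 183000 N.
  σ = 183000 / 0.0006 = 3.05 × 10⁸ Pa = 305 MPa
(b) Safety factor SF = σ_y/σ = 250 / 305 = 0.8197
Final answer: (a) σ = 305 MPa, (b) SF = 0.8197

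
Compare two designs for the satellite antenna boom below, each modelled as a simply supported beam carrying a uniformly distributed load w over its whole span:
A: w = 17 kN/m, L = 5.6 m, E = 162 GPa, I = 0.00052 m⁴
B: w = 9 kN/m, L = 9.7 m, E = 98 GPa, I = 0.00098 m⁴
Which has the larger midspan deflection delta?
Model: a simply supported beam carrying a uniformly distributed load w over its whole span, so delta = (5·w·L^4) / (384·E·I) (SI units).
  A: delta = (5 × 17000 × 5.6^4) / (384 × (1.62 × 10¹¹) × 0.00052) = 0.002584 m = 2.584 mm
  B: delta = (5 × 9000 × 9.7^4) / (384 × (9.8 × 10¹⁰) × 0.00098) = 0.0108 m = 10.8 mm
10.8 mm > 2.584 mm, so B is larger.
Final answer: B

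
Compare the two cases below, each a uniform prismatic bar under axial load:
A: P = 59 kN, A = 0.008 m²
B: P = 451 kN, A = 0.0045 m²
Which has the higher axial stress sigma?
Model: a uniform prismatic bar under axial load, so sigma = P / A (SI units).
  A: sigma = 59000 / 0.008 = 7.375 × 10⁶ Pa = 7.375 MPa
  B: sigma = 451000 / 0.0045 = 1.002 × 10⁸ Pa = 100.2 MPa
100.2 MPa > 7.375 MPa, so B is larger.
Final answer: B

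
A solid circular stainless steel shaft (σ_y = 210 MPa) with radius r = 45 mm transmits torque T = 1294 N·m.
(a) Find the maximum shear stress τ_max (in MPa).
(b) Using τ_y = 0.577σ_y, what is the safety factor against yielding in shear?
(a) For a solid circular shaft, τ_max = T·r/J with J = π·r^4/2, i.e. τ_max = 2·T / (π·r^3). Convert r = 45 mm = 0.045 m.
  τ_max = (2 × 1294) / (π × 0.045^3) = 9.04 × 10⁶ Pa = 9.04 MPa
(b) τ_y = 0.577 × 210 = 121.17 MPa
  SF = τ_y/τ_max = 121.17 / 9.04 = 13.4
Final answer: (a) τ_max = 9.04 MPa, (b) SF = 13.4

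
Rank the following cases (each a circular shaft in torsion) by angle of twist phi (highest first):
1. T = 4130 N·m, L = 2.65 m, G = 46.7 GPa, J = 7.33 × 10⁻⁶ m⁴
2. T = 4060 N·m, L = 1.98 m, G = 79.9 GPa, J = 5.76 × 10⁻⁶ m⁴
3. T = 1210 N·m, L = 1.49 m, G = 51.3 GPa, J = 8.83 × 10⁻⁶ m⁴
Model: a circular shaft in torsion, so phi = (T·L) / (G·J) (SI units).
  Case 1: phi = (4130 × 2.65) / ((4.67 × 10¹⁰) × (7.33 × 10⁻⁶)) = 0.03197 rad = 1.832°
  Case 2: phi = (4060 × 1.98) / ((7.99 × 10¹⁰) × (5.76 × 10⁻⁶)) = 0.01747 rad = 1.001°
  Case 3: phi = (1210 × 1.49) / ((5.13 × 10¹⁰) × (8.83 × 10⁻⁶)) = 0.00398 rad = 0.228°
Ordering: 1.832° (case 1) > 1.001° (case 2) > 0.228° (case 3)
Final answer: 1, 2, 3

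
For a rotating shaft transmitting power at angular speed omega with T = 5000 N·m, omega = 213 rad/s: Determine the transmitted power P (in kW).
Model: a rotating shaft transmitting power at angular speed omega, so P = T·omega.
Substitute:
  P = 5000 × 213
  P = 1.065 × 10⁶ W
Convert: P = 1.065 × 10⁶ W = 1065 kW
Final answer: P = 1065 kW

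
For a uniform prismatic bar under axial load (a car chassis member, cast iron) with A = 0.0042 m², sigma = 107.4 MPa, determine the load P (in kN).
Model: a uniform prismatic bar under axial load, so sigma = P / A.
Solve for P: P = sigma·A.
Convert to SI units:
  sigma = 107.4 MPa = 1.074 × 10⁸ Pa
Substitute:
  P = (1.074 × 10⁸) × 0.0042
  P = 451100 N
Convert: P = 451100 N = 451.1 kN
Final answer: P = 451.1 kN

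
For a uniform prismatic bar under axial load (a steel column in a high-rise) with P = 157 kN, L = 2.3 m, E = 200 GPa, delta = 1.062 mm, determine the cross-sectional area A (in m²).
Model: a uniform prismatic bar under axial load, so delta = (P·L) / (A·E).
Solve for A: A = (P·L) / (delta·E).
Convert to SI units:
  P = 157 kN = 157000 N
  E = 200 GPa = 2 × 10¹¹ Pa
  delta = 1.062 mm = 0.001062 m
Substitute:
  A = (157000 × 2.3) / (0.001062 × (2 × 10¹¹))
  A = 0.0017 m²
Final answer: A = 0.0017 m²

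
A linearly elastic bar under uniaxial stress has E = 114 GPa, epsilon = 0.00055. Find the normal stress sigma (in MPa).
Model: a linearly elastic bar under uniaxial stress, so sigma = E·epsilon.
Convert to SI units:
  E = 114 GPa = 1.14 × 10¹¹ Pa
Substitute:
  sigma = (1.14 × 10¹¹) × 0.00055
  sigma = 6.27 × 10⁷ Pa
Convert: sigma = 6.27 × 10⁷ Pa = 62.7 MPa
Final answer: sigma = 62.7 MPa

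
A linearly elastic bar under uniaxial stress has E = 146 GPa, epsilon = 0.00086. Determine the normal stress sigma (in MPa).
Model: a linearly elastic bar under uniaxial stress, so sigma = E·epsilon.
Convert to SI units:
  E = 146 GPa = 1.46 × 10¹¹ Pa
Substitute:
  sigma = (1.46 × 10¹¹) × 0.00086
  sigma = 1.256 × 10⁸ Pa
Convert: sigma = 1.256 × 10⁸ Pa = 125.6 MPa
Final answer: sigma = 125.6 MPa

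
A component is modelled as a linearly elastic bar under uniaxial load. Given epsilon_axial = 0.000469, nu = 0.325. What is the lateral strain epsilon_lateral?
Model: a linearly elastic bar under uniaxial load, so epsilon_lateral = -nu·epsilon_axial.
Substitute:
  epsilon_lateral = -(0.325 × 0.000469)
  epsilon_lateral = -0.0001524
Final answer: epsilon_lateral = -0.0001524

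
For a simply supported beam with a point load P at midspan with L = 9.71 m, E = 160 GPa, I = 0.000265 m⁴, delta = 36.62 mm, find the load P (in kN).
Model: a simply supported beam with a point load P at midspan, so delta = (P·L^3) / (48·E·I).
Solve for P: P = (48·delta·E·I) / L^3.
Convert to SI units:
  E = 160 GPa = 1.6 × 10¹¹ Pa
  delta = 36.62 mm = 0.03662 m
Substitute:
  P = (48 × 0.03662 × (1.6 × 10¹¹) × 0.000265) / 9.71^3
  P = 81410 N
Convert: P = 81410 N = 81.41 kN
Final answer: P = 81.41 kN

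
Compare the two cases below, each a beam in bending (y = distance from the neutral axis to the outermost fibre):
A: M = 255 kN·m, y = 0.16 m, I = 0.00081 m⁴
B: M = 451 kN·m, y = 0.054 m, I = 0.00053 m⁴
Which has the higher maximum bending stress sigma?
Model: a beam in bending (y = distance from the neutral axis to the outermost fibre), so sigma = (M·y) / I (SI units).
  A: sigma = (255000 × 0.16) / 0.00081 = 5.037 × 10⁷ Pa = 50.37 MPa
  B: sigma = (451000 × 0.054) / 0.00053 = 4.595 × 10⁷ Pa = 45.95 MPa
50.37 MPa > 45.95 MPa, so A is larger.
Final answer: A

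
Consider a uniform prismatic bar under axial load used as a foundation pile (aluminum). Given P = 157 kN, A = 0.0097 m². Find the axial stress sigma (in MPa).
Model: a uniform prismatic bar under axial load, so sigma = P / A.
Convert to SI units:
  P = 157 kN = 157000 N
Substitute:
  sigma = 157000 / 0.0097
  sigma = 1.619 × 10⁷ Pa
Convert: sigma = 1.619 × 10⁷ Pa = 16.19 MPa
Final answer: sigma = 16.19 MPa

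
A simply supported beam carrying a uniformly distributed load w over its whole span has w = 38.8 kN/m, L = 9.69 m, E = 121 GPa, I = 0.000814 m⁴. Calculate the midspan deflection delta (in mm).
Model: a simply supported beam carrying a uniformly distributed load w over its whole span, so delta = (5·w·L^4) / (384·E·I).
Convert to SI units:
  w = 38.8 kN/m = 38800 N/m
  E = 121 GPa = 1.21 × 10¹¹ Pa
Substitute:
  delta = (5 × 38800 × 9.69^4) / (384 × (1.21 × 10¹¹) × 0.000814)
  delta = 0.04522 m
Convert: delta = 0.04522 m = 45.22 mm
Final answer: delta = 45.22 mm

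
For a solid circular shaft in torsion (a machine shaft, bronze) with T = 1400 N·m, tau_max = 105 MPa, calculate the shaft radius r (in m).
Model: a solid circular shaft in torsion, so tau_max = (2·T) / (π·r^3).
Solve for r: r = ((2·T) / (π·tau_max))^(1/3).
Convert to SI units:
  tau_max = 105 MPa = 1.05 × 10⁸ Pa
Substitute:
  r = ((2 × 1400) / (π × (1.05 × 10⁸)))^(1/3)
  r = 0.0204 m
Final answer: r = 0.0204 m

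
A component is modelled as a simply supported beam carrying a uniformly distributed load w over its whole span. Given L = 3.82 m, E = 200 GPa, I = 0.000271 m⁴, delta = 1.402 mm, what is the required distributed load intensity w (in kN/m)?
Model: a simply supported beam carrying a uniformly distributed load w over its whole span, so delta = (5·w·L^4) / (384·E·I).
Solve for w: w = (384·delta·E·I) / (5·L^4).
Convert to SI units:
  E = 200 GPa = 2 × 10¹¹ Pa
  delta = 1.402 mm = 0.001402 m
Substitute:
  w = (384 × 0.001402 × (2 × 10¹¹) × 0.000271) / (5 × 3.82^4)
  w = 27410 N/m
Convert: w = 27410 N/m = 27.41 kN/m
Final answer: w = 27.41 kN/m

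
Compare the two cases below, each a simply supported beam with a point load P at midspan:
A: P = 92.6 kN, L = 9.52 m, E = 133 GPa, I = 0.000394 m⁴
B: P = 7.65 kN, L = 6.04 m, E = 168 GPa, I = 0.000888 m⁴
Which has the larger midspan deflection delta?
Model: a simply supported beam with a point load P at midspan, so delta = (P·L^3) / (48·E·I) (SI units).
  A: delta = (92600 × 9.52^3) / (48 × (1.33 × 10¹¹) × 0.000394) = 0.03176 m = 31.76 mm
  B: delta = (7650 × 6.04^3) / (48 × (1.68 × 10¹¹) × 0.000888) = 0.0002354 m = 0.2354 mm
31.76 mm > 0.2354 mm, so A is larger.
Final answer: A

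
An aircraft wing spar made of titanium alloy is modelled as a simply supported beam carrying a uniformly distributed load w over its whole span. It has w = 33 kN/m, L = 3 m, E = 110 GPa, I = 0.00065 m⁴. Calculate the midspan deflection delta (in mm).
Model: a simply supported beam carrying a uniformly distributed load w over its whole span, so delta = (5·w·L^4) / (384·E·I).
Convert to SI units:
  w = 33 kN/m = 33000 N/m
  E = 110 GPa = 1.1 × 10¹¹ Pa
Substitute:
  delta = (5 × 33000 × 3^4) / (384 × (1.1 × 10¹¹) × 0.00065)
  delta = 0.0004868 m
Convert: delta = 0.0004868 m = 0.4868 mm
Final answer: delta = 0.4868 mm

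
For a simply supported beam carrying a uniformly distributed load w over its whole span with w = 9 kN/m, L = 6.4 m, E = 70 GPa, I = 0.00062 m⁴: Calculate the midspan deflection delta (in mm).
Model: a simply supported beam carrying a uniformly distributed load w over its whole span, so delta = (5·w·L^4) / (384·E·I).
Convert to SI units:
  w = 9 kN/m = 9000 N/m
  E = 70 GPa = 7 × 10¹⁰ Pa
Substitute:
  delta = (5 × 9000 × 6.4^4) / (384 × (7 × 10¹⁰) × 0.00062)
  delta = 0.00453 m
Convert: delta = 0.00453 m = 4.53 mm
Final answer: delta = 4.53 mm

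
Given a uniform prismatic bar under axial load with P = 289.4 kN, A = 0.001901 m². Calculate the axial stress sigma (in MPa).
Model: a uniform prismatic bar under axial load, so sigma = P / A.
Convert to SI units:
  P = 289.4 kN = 289400 N
Substitute:
  sigma = 289400 / 0.001901
  sigma = 1.522 × 10⁸ Pa
Convert: sigma = 1.522 × 10⁸ Pa = 152.2 MPa
Final answer: sigma = 152.2 MPa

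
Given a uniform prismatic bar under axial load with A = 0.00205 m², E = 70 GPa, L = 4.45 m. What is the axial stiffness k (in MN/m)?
Model: a uniform prismatic bar under axial load, so k = (A·E) / L.
Convert to SI units:
  E = 70 GPa = 7 × 10¹⁰ Pa
Substitute:
  k = (0.00205 × (7 × 10¹⁰)) / 4.45
  k = 3.225 × 10⁷ N/m
Convert: k = 3.225 × 10⁷ N/m = 32.25 MN/m
Final answer: k = 32.25 MN/m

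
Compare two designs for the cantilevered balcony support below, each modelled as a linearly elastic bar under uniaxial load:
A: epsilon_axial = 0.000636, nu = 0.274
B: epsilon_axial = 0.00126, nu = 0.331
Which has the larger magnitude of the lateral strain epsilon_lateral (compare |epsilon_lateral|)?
Model: a linearly elastic bar under uniaxial load, so epsilon_lateral = -nu·epsilon_axial (SI units).
  A: epsilon_lateral = -(0.274 × 0.000636) = -0.0001743
  B: epsilon_lateral = -(0.331 × 0.00126) = -0.0004171
|epsilon_lateral|: A = 0.0001743, B = 0.0004171, so B is larger in magnitude.
Final answer: B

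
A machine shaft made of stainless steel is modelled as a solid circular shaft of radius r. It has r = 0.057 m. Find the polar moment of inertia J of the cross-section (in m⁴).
Model: a solid circular shaft of radius r, so J = (π·r^4) / 2.
Substitute:
  J = (π × 0.057^4) / 2
  J = 1.658 × 10⁻⁵ m⁴
Final answer: J = 1.658 × 10⁻⁵ m⁴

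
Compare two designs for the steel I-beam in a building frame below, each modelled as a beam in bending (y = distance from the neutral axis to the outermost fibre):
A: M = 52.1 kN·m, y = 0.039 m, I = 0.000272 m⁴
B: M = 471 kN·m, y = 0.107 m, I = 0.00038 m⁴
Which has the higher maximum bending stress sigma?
Model: a beam in bending (y = distance from the neutral axis to the outermost fibre), so sigma = (M·y) / I (SI units).
  A: sigma = (52100 × 0.039) / 0.000272 = 7.47 × 10⁶ Pa = 7.47 MPa
  B: sigma = (471000 × 0.107) / 0.00038 = 1.326 × 10⁸ Pa = 132.6 MPa
132.6 MPa > 7.47 MPa, so B is larger.
Final answer: B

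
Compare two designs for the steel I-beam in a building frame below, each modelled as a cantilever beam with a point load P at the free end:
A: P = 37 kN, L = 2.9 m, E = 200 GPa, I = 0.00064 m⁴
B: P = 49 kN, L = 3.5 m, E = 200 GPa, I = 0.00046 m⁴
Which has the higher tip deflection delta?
Model: a cantilever beam with a point load P at the free end, so delta = (P·L^3) / (3·E·I) (SI units).
  A: delta = (37000 × 2.9^3) / (3 × (2 × 10¹¹) × 0.00064) = 0.00235 m = 2.35 mm
  B: delta = (49000 × 3.5^3) / (3 × (2 × 10¹¹) × 0.00046) = 0.007612 m = 7.612 mm
7.612 mm > 2.35 mm, so B is larger.
Final answer: B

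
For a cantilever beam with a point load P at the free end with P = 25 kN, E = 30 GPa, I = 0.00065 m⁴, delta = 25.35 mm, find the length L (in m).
Model: a cantilever beam with a point load P at the free end, so delta = (P·L^3) / (3·E·I).
Solve for L: L = ((3·delta·E·I) / P)^(1/3).
Convert to SI units:
  P = 25 kN = 25000 N
  E = 30 GPa = 3 × 10¹⁰ Pa
  delta = 25.35 mm = 0.02535 m
Substitute:
  L = ((3 × 0.02535 × (3 × 10¹⁰) × 0.00065) / 25000)^(1/3)
  L = 3.9 m
Final answer: L = 3.9 m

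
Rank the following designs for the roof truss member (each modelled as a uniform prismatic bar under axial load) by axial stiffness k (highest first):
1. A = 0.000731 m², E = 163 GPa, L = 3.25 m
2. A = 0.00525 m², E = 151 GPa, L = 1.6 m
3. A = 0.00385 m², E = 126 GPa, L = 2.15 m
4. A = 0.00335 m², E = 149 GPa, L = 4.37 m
Model: a uniform prismatic bar under axial load, so k = (A·E) / L (SI units).
  Case 1: k = (0.000731 × (1.63 × 10¹¹)) / 3.25 = 3.666 × 10⁷ N/m = 36.66 MN/m
  Case 2: k = (0.00525 × (1.51 × 10¹¹)) / 1.6 = 4.955 × 10⁸ N/m = 495.5 MN/m
  Case 3: k = (0.00385 × (1.26 × 10¹¹)) / 2.15 = 2.256 × 10⁸ N/m = 225.6 MN/m
  Case 4: k = (0.00335 × (1.49 × 10¹¹)) / 4.37 = 1.142 × 10⁸ N/m = 114.2 MN/m
Ordering: 495.5 MN/m (case 2) > 225.6 MN/m (case 3) > 114.2 MN/m (case 4) > 36.66 MN/m (case 1)
Final answer: 2, 3, 4, 1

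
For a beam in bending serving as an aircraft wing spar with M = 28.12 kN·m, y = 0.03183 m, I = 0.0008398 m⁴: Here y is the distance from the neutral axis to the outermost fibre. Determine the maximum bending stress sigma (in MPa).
Model: a beam in bending, so sigma = (M·y) / I.
Convert to SI units:
  M = 28.12 kN·m = 28120 N·m
Substitute:
  sigma = (28120 × 0.03183) / 0.0008398
  sigma = 1.066 × 10⁶ Pa
Convert: sigma = 1.066 × 10⁶ Pa = 1.066 MPa
Final answer: sigma = 1.066 MPa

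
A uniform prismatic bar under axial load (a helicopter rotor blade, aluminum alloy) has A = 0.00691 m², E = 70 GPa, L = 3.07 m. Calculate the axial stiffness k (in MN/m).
Model: a uniform prismatic bar under axial load, so k = (A·E) / L.
Convert to SI units:
  E = 70 GPa = 7 × 10¹⁰ Pa
Substitute:
  k = (0.00691 × (7 × 10¹⁰)) / 3.07
  k = 1.576 × 10⁸ N/m
Convert: k = 1.576 × 10⁸ N/m = 157.6 MN/m
Final answer: k = 157.6 MN/m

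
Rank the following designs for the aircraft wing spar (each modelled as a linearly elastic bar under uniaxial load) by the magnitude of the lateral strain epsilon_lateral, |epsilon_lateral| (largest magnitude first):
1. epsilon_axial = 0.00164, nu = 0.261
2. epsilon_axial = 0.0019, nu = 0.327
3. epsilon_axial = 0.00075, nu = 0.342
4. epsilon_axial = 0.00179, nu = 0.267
Model: a linearly elastic bar under uniaxial load, so epsilon_lateral = -nu·epsilon_axial (SI units).
  Case 1: epsilon_lateral = -(0.261 × 0.00164) = -0.000428
  Case 2: epsilon_lateral = -(0.327 × 0.0019) = -0.0006213
  Case 3: epsilon_lateral = -(0.342 × 0.00075) = -0.0002565
  Case 4: epsilon_lateral = -(0.267 × 0.00179) = -0.0004779
Ordering by |epsilon_lateral|: 0.0006213 (case 2) > 0.0004779 (case 4) > 0.000428 (case 1) > 0.0002565 (case 3)
Final answer: 2, 4, 1, 3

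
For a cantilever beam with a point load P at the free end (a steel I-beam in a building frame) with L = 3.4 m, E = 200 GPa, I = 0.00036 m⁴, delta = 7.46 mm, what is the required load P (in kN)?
Model: a cantilever beam with a point load P at the free end, so delta = (P·L^3) / (3·E·I).
Solve for P: P = (3·delta·E·I) / L^3.
Convert to SI units:
  E = 200 GPa = 2 × 10¹¹ Pa
  delta = 7.46 mm = 0.00746 m
Substitute:
  P = (3 × 0.00746 × (2 × 10¹¹) × 0.00036) / 3.4^3
  P = 41000 N
Convert: P = 41000 N = 41 kN
Final answer: P = 41 kN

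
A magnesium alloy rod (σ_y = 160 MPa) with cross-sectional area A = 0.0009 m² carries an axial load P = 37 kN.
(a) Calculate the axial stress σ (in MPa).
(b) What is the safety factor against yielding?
(a) Axial stress σ = P/A. Convert P = 37 kN = 37000 N.
  σ = 37000 / 0.0009 = 4.111 × 10⁷ Pa = 41.11 MPa
(b) Safety factor SF = σ_y/σ = 160 / 41.11 = 3.892
Final answer: (a) σ = 41.11 MPa, (b) SF = 3.892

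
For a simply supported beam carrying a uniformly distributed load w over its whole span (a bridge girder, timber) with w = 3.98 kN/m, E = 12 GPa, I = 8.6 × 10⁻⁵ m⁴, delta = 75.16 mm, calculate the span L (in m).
Model: a simply supported beam carrying a uniformly distributed load w over its whole span, so delta = (5·w·L^4) / (384·E·I).
Solve for L: L = ((384·delta·E·I) / (5·w))^(1/4).
Convert to SI units:
  w = 3.98 kN/m = 3980 N/m
  E = 12 GPa = 1.2 × 10¹⁰ Pa
  delta = 75.16 mm = 0.07516 m
Substitute:
  L = ((384 × 0.07516 × (1.2 × 10¹⁰) × (8.6 × 10⁻⁵)) / (5 × 3980))^(1/4)
  L = 6.22 m
Final answer: L = 6.22 m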